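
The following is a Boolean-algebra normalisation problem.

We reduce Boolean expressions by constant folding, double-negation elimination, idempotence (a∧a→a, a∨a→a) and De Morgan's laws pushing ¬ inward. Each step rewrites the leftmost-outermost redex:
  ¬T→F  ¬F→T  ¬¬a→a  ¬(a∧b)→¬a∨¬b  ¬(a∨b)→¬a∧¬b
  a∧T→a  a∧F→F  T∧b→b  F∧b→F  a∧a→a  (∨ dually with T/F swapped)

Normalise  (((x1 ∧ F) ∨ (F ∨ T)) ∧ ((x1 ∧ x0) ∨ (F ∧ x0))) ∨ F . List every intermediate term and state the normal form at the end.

  start: (((x1 ∧ F) ∨ (F ∨ T)) ∧ ((x1 ∧ x0) ∨ (F ∧ x0))) ∨ F
  [1] ((x1 ∧ F) ∨ (F ∨ T)) ∧ ((x1 ∧ x0) ∨ (F ∧ x0))
  [2] (F ∨ (F ∨ T)) ∧ ((x1 ∧ x0) ∨ (F ∧ x0))
  [3] (F ∨ T) ∧ ((x1 ∧ x0) ∨ (F ∧ x0))
  [4] T ∧ ((x1 ∧ x0) ∨ (F ∧ x0))
  [5] (x1 ∧ x0) ∨ (F ∧ x0)
  [6] (x1 ∧ x0) ∨ F
  [7] x1 ∧ x0

Answer: normal form = x1 ∧ x0  (in 7 steps)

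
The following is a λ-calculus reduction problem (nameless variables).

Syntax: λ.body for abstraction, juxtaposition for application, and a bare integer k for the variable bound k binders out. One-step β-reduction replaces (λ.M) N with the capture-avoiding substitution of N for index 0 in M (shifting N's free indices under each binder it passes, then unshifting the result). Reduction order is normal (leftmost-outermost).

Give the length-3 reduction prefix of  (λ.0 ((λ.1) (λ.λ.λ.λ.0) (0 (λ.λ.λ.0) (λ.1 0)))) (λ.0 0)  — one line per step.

  start: (λ.0 ((λ.1) (λ.λ.λ.λ.0) (0 (λ.λ.λ.0) (λ.1 0)))) (λ.0 0)
  step 1: (λ.0 0) ((λ.λ.0 0) (λ.λ.λ.λ.0) ((λ.0 0) (λ.λ.λ.0) (λ.(λ.0 0) 0)))
  step 2: (λ.λ.0 0) (λ.λ.λ.λ.0) ((λ.0 0) (λ.λ.λ.0) (λ.(λ.0 0) 0)) ((λ.λ.0 0) (λ.λ.λ.λ.0) ((λ.0 0) (λ.λ.λ.0) (λ.(λ.0 0) 0)))
  step 3: (λ.0 0) ((λ.0 0) (λ.λ.λ.0) (λ.(λ.0 0) 0)) ((λ.λ.0 0) (λ.λ.λ.λ.0) ((λ.0 0) (λ.λ.λ.0) (λ.(λ.0 0) 0)))

Answer: after 3 steps: (λ.0 0) ((λ.0 0) (λ.λ.λ.0) (λ.(λ.0 0) 0)) ((λ.λ.0 0) (λ.λ.λ.λ.0) ((λ.0 0) (λ.λ.λ.0) (λ.(λ.0 0) 0)))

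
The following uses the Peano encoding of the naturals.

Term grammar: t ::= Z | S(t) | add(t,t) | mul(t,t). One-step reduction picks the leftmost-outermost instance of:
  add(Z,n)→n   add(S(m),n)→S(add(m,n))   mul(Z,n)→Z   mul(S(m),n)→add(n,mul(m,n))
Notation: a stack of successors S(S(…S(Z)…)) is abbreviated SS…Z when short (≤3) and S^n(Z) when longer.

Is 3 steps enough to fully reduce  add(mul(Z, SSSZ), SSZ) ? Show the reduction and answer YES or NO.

  start: add(mul(Z, SSSZ), SSZ)
  [1] add(Z, SSZ)
  [2] SSZ

Answer: YES — reaches normal form SSZ in 2 ≤ 3 steps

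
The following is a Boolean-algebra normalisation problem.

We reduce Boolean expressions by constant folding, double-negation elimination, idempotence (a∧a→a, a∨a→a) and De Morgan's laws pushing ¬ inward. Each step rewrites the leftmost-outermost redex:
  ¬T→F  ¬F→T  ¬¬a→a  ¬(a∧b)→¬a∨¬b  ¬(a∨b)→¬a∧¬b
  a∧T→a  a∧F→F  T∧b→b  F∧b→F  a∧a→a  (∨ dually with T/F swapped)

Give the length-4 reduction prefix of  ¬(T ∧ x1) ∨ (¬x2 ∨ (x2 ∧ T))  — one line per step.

Answer: after 4 steps: ¬x1 ∨ (¬x2 ∨ x2)

Derivation:
  start: ¬(T ∧ x1) ∨ (¬x2 ∨ (x2 ∧ T))
  [1] (¬T ∨ ¬x1) ∨ (¬x2 ∨ (x2 ∧ T))
  [2] (F ∨ ¬x1) ∨ (¬x2 ∨ (x2 ∧ T))
  [3] ¬x1 ∨ (¬x2 ∨ (x2 ∧ T))
  [4] ¬x1 ∨ (¬x2 ∨ x2)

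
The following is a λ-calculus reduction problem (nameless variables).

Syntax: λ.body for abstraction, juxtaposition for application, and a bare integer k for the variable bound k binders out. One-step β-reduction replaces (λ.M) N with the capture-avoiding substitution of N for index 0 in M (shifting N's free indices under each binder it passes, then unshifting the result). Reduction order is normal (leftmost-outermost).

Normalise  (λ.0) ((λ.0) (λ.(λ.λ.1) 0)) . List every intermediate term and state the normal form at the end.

Answer: normal form = λ.λ.1  (in 3 steps)

Derivation:
  start: (λ.0) ((λ.0) (λ.(λ.λ.1) 0))
  →1  (λ.0) (λ.(λ.λ.1) 0)
  →2  λ.(λ.λ.1) 0
  →3  λ.λ.1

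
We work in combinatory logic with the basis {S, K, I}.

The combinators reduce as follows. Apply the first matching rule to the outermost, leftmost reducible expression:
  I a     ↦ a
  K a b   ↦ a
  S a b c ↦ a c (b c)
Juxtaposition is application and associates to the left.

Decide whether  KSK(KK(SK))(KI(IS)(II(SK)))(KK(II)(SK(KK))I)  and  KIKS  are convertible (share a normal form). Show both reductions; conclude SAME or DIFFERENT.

Term A:
  start: KSK(KK(SK))(KI(IS)(II(SK)))(KK(II)(SK(KK))I)
  →1  S(KK(SK))(KI(IS)(II(SK)))(KK(II)(SK(KK))I)
  →2  KK(SK)(KK(II)(SK(KK))I)(KI(IS)(II(SK))(KK(II)(SK(KK))I))
  →3  K(KK(II)(SK(KK))I)(KI(IS)(II(SK))(KK(II)(SK(KK))I))
  →4  KK(II)(SK(KK))I
  →5  K(SK(KK))I
  →6  SK(KK)

Term B:
  start: KIKS
  →1  IS
  →2  S

Answer: DIFFERENT — A ⇓ SK(KK), B ⇓ S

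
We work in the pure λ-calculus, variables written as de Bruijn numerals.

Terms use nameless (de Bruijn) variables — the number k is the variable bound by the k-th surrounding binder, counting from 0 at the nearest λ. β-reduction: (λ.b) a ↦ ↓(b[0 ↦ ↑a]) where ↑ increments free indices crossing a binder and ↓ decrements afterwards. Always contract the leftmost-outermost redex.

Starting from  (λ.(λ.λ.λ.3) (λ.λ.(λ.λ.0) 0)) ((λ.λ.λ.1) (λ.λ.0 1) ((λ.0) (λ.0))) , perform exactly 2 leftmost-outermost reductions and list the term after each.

  start: (λ.(λ.λ.λ.3) (λ.λ.(λ.λ.0) 0)) ((λ.λ.λ.1) (λ.λ.0 1) ((λ.0) (λ.0)))
  [1] (λ.λ.λ.(λ.λ.λ.1) (λ.λ.0 1) ((λ.0) (λ.0))) (λ.λ.(λ.λ.0) 0)
  [2] λ.λ.(λ.λ.λ.1) (λ.λ.0 1) ((λ.0) (λ.0))

Answer: after 2 steps: λ.λ.(λ.λ.λ.1) (λ.λ.0 1) ((λ.0) (λ.0))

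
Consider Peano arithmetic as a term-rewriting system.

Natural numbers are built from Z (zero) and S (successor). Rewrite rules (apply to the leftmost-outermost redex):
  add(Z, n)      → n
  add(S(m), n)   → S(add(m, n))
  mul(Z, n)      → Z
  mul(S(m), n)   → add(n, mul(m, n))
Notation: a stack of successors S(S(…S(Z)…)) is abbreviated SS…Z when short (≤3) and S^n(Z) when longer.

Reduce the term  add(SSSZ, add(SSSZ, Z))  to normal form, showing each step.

  start: add(SSSZ, add(SSSZ, Z))
  step 1: S(add(SSZ, add(SSSZ, Z)))
  step 2: S(S(add(SZ, add(SSSZ, Z))))
  step 3: S(S(S(add(Z, add(SSSZ, Z)))))
  step 4: S(S(S(add(SSSZ, Z))))
  step 5: S(S(S(S(add(SSZ, Z)))))
  step 6: S(S(S(S(S(add(SZ, Z))))))
  step 7: S(S(S(S(S(S(add(Z, Z)))))))
  step 8: S^6(Z)

Answer: normal form = S^6(Z)  (in 8 steps)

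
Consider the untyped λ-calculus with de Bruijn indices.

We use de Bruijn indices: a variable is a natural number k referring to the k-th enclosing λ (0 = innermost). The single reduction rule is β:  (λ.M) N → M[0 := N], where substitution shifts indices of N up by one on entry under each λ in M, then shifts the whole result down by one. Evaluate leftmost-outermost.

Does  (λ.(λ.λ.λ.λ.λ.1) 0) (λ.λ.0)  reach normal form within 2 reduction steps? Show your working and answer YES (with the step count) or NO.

  start: (λ.(λ.λ.λ.λ.λ.1) 0) (λ.λ.0)
  →1  (λ.λ.λ.λ.λ.1) (λ.λ.0)
  →2  λ.λ.λ.λ.1

Answer: YES — reaches normal form λ.λ.λ.λ.1 in 2 ≤ 2 steps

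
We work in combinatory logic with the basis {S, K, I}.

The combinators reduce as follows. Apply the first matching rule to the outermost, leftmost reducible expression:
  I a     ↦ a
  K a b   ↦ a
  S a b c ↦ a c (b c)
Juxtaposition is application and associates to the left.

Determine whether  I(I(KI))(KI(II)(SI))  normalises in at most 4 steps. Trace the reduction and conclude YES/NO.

  start: I(I(KI))(KI(II)(SI))
  →1  I(KI)(KI(II)(SI))
  →2  KI(KI(II)(SI))
  →3  I

Answer: YES — reaches normal form I in 3 ≤ 4 steps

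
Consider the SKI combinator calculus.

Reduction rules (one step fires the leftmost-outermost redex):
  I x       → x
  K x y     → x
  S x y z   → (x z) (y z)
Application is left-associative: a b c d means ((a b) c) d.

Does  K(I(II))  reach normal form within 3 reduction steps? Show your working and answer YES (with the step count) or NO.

  start: K(I(II))
  →1  K(II)
  →2  KI

Answer: YES — reaches normal form KI in 2 ≤ 3 steps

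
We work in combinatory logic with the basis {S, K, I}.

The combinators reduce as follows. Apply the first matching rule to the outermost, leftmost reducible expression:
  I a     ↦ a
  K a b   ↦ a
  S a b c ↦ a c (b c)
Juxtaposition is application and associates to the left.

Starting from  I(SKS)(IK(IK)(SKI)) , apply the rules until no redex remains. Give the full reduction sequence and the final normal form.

Answer: normal form = K  (in 6 steps)

Reduction:
  start: I(SKS)(IK(IK)(SKI))
  →1  SKS(IK(IK)(SKI))
  →2  K(IK(IK)(SKI))(S(IK(IK)(SKI)))
  →3  IK(IK)(SKI)
  →4  K(IK)(SKI)
  →5  IK
  →6  K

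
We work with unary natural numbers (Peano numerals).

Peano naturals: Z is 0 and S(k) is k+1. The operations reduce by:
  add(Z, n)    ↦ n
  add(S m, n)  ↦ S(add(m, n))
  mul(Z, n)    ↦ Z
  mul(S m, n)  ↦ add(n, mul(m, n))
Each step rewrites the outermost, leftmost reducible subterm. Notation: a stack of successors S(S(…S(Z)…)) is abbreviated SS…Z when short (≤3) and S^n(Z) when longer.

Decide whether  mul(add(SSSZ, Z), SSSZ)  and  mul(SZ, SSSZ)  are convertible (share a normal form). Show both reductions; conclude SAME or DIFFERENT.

Answer: DIFFERENT — A ⇓ S^9(Z), B ⇓ SSSZ

Reduction:
Term A:
  start: mul(add(SSSZ, Z), SSSZ)
  [1] mul(S(add(SSZ, Z)), SSSZ)
  [2] add(SSSZ, mul(add(SSZ, Z), SSSZ))
  [3] S(add(SSZ, mul(add(SSZ, Z), SSSZ)))
  [4] S(S(add(SZ, mul(add(SSZ, Z), SSSZ))))
  [5] S(S(S(add(Z, mul(add(SSZ, Z), SSSZ)))))
  [6] S(S(S(mul(add(SSZ, Z), SSSZ))))
  [7] S(S(S(mul(S(add(SZ, Z)), SSSZ))))
  [8] S(S(S(add(SSSZ, mul(add(SZ, Z), SSSZ)))))
  [9] S(S(S(S(add(SSZ, mul(add(SZ, Z), SSSZ))))))
  [10] S(S(S(S(S(add(SZ, mul(add(SZ, Z), SSSZ)))))))
  [11] S(S(S(S(S(S(add(Z, mul(add(SZ, Z), SSSZ))))))))
  [12] S(S(S(S(S(S(mul(add(SZ, Z), SSSZ)))))))
  [13] S(S(S(S(S(S(mul(S(add(Z, Z)), SSSZ)))))))
  [14] S(S(S(S(S(S(add(SSSZ, mul(add(Z, Z), SSSZ))))))))
  [15] S(S(S(S(S(S(S(add(SSZ, mul(add(Z, Z), SSSZ)))))))))
  [16] S(S(S(S(S(S(S(S(add(SZ, mul(add(Z, Z), SSSZ))))))))))
  [17] S(S(S(S(S(S(S(S(S(add(Z, mul(add(Z, Z), SSSZ)))))))))))
  [18] S(S(S(S(S(S(S(S(S(mul(add(Z, Z), SSSZ))))))))))
  [19] S(S(S(S(S(S(S(S(S(mul(Z, SSSZ))))))))))
  [20] S^9(Z)

Term B:
  start: mul(SZ, SSSZ)
  [1] add(SSSZ, mul(Z, SSSZ))
  [2] S(add(SSZ, mul(Z, SSSZ)))
  [3] S(S(add(SZ, mul(Z, SSSZ))))
  [4] S(S(S(add(Z, mul(Z, SSSZ)))))
  [5] S(S(S(mul(Z, SSSZ))))
  [6] SSSZ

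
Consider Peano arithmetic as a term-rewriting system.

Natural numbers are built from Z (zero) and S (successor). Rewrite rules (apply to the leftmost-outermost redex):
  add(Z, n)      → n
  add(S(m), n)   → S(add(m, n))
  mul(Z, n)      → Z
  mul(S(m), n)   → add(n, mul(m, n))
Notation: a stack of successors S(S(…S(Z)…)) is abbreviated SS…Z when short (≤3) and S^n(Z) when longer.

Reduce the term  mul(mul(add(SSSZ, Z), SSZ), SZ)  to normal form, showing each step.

Answer: normal form = S^6(Z)  (in 36 steps)

Reduction:
  start: mul(mul(add(SSSZ, Z), SSZ), SZ)
  →1  mul(mul(S(add(SSZ, Z)), SSZ), SZ)
  →2  mul(add(SSZ, mul(add(SSZ, Z), SSZ)), SZ)
  →3  mul(S(add(SZ, mul(add(SSZ, Z), SSZ))), SZ)
  →4  add(SZ, mul(add(SZ, mul(add(SSZ, Z), SSZ)), SZ))
  →5  S(add(Z, mul(add(SZ, mul(add(SSZ, Z), SSZ)), SZ)))
  →6  S(mul(add(SZ, mul(add(SSZ, Z), SSZ)), SZ))
  →7  S(mul(S(add(Z, mul(add(SSZ, Z), SSZ))), SZ))
  →8  S(add(SZ, mul(add(Z, mul(add(SSZ, Z), SSZ)), SZ)))
  →9  S(S(add(Z, mul(add(Z, mul(add(SSZ, Z), SSZ)), SZ))))
  →10  S(S(mul(add(Z, mul(add(SSZ, Z), SSZ)), SZ)))
  →11  S(S(mul(mul(add(SSZ, Z), SSZ), SZ)))
  →12  S(S(mul(mul(S(add(SZ, Z)), SSZ), SZ)))
  →13  S(S(mul(add(SSZ, mul(add(SZ, Z), SSZ)), SZ)))
  →14  S(S(mul(S(add(SZ, mul(add(SZ, Z), SSZ))), SZ)))
  →15  S(S(add(SZ, mul(add(SZ, mul(add(SZ, Z), SSZ)), SZ))))
  →16  S(S(S(add(Z, mul(add(SZ, mul(add(SZ, Z), SSZ)), SZ)))))
  →17  S(S(S(mul(add(SZ, mul(add(SZ, Z), SSZ)), SZ))))
  →18  S(S(S(mul(S(add(Z, mul(add(SZ, Z), SSZ))), SZ))))
  →19  S(S(S(add(SZ, mul(add(Z, mul(add(SZ, Z), SSZ)), SZ)))))
  →20  S(S(S(S(add(Z, mul(add(Z, mul(add(SZ, Z), SSZ)), SZ))))))
  →21  S(S(S(S(mul(add(Z, mul(add(SZ, Z), SSZ)), SZ)))))
  →22  S(S(S(S(mul(mul(add(SZ, Z), SSZ), SZ)))))
  →23  S(S(S(S(mul(mul(S(add(Z, Z)), SSZ), SZ)))))
  →24  S(S(S(S(mul(add(SSZ, mul(add(Z, Z), SSZ)), SZ)))))
  →25  S(S(S(S(mul(S(add(SZ, mul(add(Z, Z), SSZ))), SZ)))))
  →26  S(S(S(S(add(SZ, mul(add(SZ, mul(add(Z, Z), SSZ)), SZ))))))
  →27  S(S(S(S(S(add(Z, mul(add(SZ, mul(add(Z, Z), SSZ)), SZ)))))))
  →28  S(S(S(S(S(mul(add(SZ, mul(add(Z, Z), SSZ)), SZ))))))
  →29  S(S(S(S(S(mul(S(add(Z, mul(add(Z, Z), SSZ))), SZ))))))
  →30  S(S(S(S(S(add(SZ, mul(add(Z, mul(add(Z, Z), SSZ)), SZ)))))))
  →31  S(S(S(S(S(S(add(Z, mul(add(Z, mul(add(Z, Z), SSZ)), SZ))))))))
  →32  S(S(S(S(S(S(mul(add(Z, mul(add(Z, Z), SSZ)), SZ)))))))
  →33  S(S(S(S(S(S(mul(mul(add(Z, Z), SSZ), SZ)))))))
  →34  S(S(S(S(S(S(mul(mul(Z, SSZ), SZ)))))))
  →35  S(S(S(S(S(S(mul(Z, SZ)))))))
  →36  S^6(Z)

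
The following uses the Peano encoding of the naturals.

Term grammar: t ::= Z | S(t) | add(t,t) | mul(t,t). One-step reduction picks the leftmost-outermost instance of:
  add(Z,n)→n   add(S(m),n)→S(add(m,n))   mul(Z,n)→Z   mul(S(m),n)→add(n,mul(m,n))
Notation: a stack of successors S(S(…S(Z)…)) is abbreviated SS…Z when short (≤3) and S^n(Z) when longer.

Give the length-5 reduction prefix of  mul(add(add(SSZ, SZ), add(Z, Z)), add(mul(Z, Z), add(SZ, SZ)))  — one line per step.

  start: mul(add(add(SSZ, SZ), add(Z, Z)), add(mul(Z, Z), add(SZ, SZ)))
  →1  mul(add(S(add(SZ, SZ)), add(Z, Z)), add(mul(Z, Z), add(SZ, SZ)))
  →2  mul(S(add(add(SZ, SZ), add(Z, Z))), add(mul(Z, Z), add(SZ, SZ)))
  →3  add(add(mul(Z, Z), add(SZ, SZ)), mul(add(add(SZ, SZ), add(Z, Z)), add(mul(Z, Z), add(SZ, SZ))))
  →4  add(add(Z, add(SZ, SZ)), mul(add(add(SZ, SZ), add(Z, Z)), add(mul(Z, Z), add(SZ, SZ))))
  →5  add(add(SZ, SZ), mul(add(add(SZ, SZ), add(Z, Z)), add(mul(Z, Z), add(SZ, SZ))))

Answer: after 5 steps: add(add(SZ, SZ), mul(add(add(SZ, SZ), add(Z, Z)), add(mul(Z, Z), add(SZ, SZ))))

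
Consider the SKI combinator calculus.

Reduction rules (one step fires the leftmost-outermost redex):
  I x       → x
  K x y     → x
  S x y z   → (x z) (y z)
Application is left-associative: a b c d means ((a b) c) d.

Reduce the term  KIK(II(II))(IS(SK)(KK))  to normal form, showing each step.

  start: KIK(II(II))(IS(SK)(KK))
  step 1: I(II(II))(IS(SK)(KK))
  step 2: II(II)(IS(SK)(KK))
  step 3: I(II)(IS(SK)(KK))
  step 4: II(IS(SK)(KK))
  step 5: I(IS(SK)(KK))
  step 6: IS(SK)(KK)
  step 7: S(SK)(KK)

Answer: normal form = S(SK)(KK)  (in 7 steps)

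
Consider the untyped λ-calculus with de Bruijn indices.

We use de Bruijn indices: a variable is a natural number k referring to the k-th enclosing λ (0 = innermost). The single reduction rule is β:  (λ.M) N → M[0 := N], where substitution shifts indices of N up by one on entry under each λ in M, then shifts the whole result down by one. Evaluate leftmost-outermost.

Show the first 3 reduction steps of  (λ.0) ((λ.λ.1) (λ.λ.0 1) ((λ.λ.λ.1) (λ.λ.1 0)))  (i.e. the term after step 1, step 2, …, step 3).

Answer: after 3 steps: λ.λ.0 1

Reduction:
  start: (λ.0) ((λ.λ.1) (λ.λ.0 1) ((λ.λ.λ.1) (λ.λ.1 0)))
  step 1: (λ.λ.1) (λ.λ.0 1) ((λ.λ.λ.1) (λ.λ.1 0))
  step 2: (λ.λ.λ.0 1) ((λ.λ.λ.1) (λ.λ.1 0))
  step 3: λ.λ.0 1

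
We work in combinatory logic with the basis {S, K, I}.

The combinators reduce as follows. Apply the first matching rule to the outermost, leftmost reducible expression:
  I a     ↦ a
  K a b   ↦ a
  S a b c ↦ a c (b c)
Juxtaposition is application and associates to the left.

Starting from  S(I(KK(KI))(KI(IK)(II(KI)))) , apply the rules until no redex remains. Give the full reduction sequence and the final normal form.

  start: S(I(KK(KI))(KI(IK)(II(KI))))
  →1  S(KK(KI)(KI(IK)(II(KI))))
  →2  S(K(KI(IK)(II(KI))))
  →3  S(K(I(II(KI))))
  →4  S(K(II(KI)))
  →5  S(K(I(KI)))
  →6  S(K(KI))

Answer: normal form = S(K(KI))  (in 6 steps)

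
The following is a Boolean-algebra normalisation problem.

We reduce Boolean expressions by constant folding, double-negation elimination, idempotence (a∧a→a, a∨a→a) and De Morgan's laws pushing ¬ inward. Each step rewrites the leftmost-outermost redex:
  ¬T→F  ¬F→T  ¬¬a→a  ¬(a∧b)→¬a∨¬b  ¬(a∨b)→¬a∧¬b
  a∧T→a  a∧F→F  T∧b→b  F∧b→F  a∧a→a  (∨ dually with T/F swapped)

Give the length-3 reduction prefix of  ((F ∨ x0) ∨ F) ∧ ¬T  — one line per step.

Answer: after 3 steps: x0 ∧ F

Working:
  start: ((F ∨ x0) ∨ F) ∧ ¬T
  [1] (F ∨ x0) ∧ ¬T
  [2] x0 ∧ ¬T
  [3] x0 ∧ F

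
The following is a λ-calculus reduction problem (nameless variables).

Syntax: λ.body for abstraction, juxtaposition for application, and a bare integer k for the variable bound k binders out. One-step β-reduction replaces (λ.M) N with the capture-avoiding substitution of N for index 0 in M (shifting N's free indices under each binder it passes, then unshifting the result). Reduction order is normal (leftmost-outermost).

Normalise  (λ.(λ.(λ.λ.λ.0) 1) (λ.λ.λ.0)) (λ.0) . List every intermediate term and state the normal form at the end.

Answer: normal form = λ.λ.0  (in 3 steps)

Derivation:
  start: (λ.(λ.(λ.λ.λ.0) 1) (λ.λ.λ.0)) (λ.0)
  →1  (λ.(λ.λ.λ.0) (λ.0)) (λ.λ.λ.0)
  →2  (λ.λ.λ.0) (λ.0)
  →3  λ.λ.0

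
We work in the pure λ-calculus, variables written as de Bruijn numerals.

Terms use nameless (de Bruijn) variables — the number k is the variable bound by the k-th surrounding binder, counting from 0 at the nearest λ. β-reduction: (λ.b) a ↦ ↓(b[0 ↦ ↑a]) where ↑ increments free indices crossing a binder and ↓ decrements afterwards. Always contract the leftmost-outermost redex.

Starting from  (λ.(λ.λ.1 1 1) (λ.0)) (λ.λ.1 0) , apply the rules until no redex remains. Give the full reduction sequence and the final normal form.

Answer: normal form = λ.λ.0  (in 4 steps)

Working:
  start: (λ.(λ.λ.1 1 1) (λ.0)) (λ.λ.1 0)
  step 1: (λ.λ.1 1 1) (λ.0)
  step 2: λ.(λ.0) (λ.0) (λ.0)
  step 3: λ.(λ.0) (λ.0)
  step 4: λ.λ.0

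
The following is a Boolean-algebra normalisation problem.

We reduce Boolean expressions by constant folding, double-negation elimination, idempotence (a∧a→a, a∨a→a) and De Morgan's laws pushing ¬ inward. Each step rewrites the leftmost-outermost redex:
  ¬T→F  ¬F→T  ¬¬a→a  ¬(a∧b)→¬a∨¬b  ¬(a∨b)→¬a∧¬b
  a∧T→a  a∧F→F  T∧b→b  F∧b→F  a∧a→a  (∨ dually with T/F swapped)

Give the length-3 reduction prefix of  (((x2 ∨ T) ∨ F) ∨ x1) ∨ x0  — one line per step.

Answer: after 3 steps: T ∨ x0

Reduction:
  start: (((x2 ∨ T) ∨ F) ∨ x1) ∨ x0
  step 1: ((x2 ∨ T) ∨ x1) ∨ x0
  step 2: (T ∨ x1) ∨ x0
  step 3: T ∨ x0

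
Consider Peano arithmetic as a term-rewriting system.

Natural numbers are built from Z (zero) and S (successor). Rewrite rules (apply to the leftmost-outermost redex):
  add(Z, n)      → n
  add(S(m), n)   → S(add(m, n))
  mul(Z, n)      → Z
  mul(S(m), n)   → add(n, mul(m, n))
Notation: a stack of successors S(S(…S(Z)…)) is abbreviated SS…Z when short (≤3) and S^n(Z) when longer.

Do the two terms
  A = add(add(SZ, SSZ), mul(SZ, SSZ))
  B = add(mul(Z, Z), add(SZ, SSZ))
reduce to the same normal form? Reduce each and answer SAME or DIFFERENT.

Term A:
  start: add(add(SZ, SSZ), mul(SZ, SSZ))
  step 1: add(S(add(Z, SSZ)), mul(SZ, SSZ))
  step 2: S(add(add(Z, SSZ), mul(SZ, SSZ)))
  step 3: S(add(SSZ, mul(SZ, SSZ)))
  step 4: S(S(add(SZ, mul(SZ, SSZ))))
  step 5: S(S(S(add(Z, mul(SZ, SSZ)))))
  step 6: S(S(S(mul(SZ, SSZ))))
  step 7: S(S(S(add(SSZ, mul(Z, SSZ)))))
  step 8: S(S(S(S(add(SZ, mul(Z, SSZ))))))
  step 9: S(S(S(S(S(add(Z, mul(Z, SSZ)))))))
  step 10: S(S(S(S(S(mul(Z, SSZ))))))
  step 11: S^5(Z)

Term B:
  start: add(mul(Z, Z), add(SZ, SSZ))
  step 1: add(Z, add(SZ, SSZ))
  step 2: add(SZ, SSZ)
  step 3: S(add(Z, SSZ))
  step 4: SSSZ

Answer: DIFFERENT — A ⇓ S^5(Z), B ⇓ SSSZ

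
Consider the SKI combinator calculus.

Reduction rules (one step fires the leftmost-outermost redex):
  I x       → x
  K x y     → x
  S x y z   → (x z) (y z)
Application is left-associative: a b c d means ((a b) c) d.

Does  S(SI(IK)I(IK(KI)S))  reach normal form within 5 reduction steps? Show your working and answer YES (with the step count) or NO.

Answer: YES — reaches normal form SI in 5 ≤ 5 steps

Working:
  start: S(SI(IK)I(IK(KI)S))
  [1] S(II(IKI)(IK(KI)S))
  [2] S(I(IKI)(IK(KI)S))
  [3] S(IKI(IK(KI)S))
  [4] S(KI(IK(KI)S))
  [5] SI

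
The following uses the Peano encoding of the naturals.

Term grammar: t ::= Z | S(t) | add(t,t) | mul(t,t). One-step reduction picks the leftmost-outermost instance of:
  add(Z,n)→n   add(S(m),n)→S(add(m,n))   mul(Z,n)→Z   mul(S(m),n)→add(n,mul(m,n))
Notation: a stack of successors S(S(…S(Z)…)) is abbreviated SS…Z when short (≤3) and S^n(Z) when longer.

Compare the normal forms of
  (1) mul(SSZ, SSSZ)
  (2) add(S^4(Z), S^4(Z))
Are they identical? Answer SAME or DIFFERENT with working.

Term A:
  start: mul(SSZ, SSSZ)
  →1  add(SSSZ, mul(SZ, SSSZ))
  →2  S(add(SSZ, mul(SZ, SSSZ)))
  →3  S(S(add(SZ, mul(SZ, SSSZ))))
  →4  S(S(S(add(Z, mul(SZ, SSSZ)))))
  →5  S(S(S(mul(SZ, SSSZ))))
  →6  S(S(S(add(SSSZ, mul(Z, SSSZ)))))
  →7  S(S(S(S(add(SSZ, mul(Z, SSSZ))))))
  →8  S(S(S(S(S(add(SZ, mul(Z, SSSZ)))))))
  →9  S(S(S(S(S(S(add(Z, mul(Z, SSSZ))))))))
  →10  S(S(S(S(S(S(mul(Z, SSSZ)))))))
  →11  S^6(Z)

Term B:
  start: add(S^4(Z), S^4(Z))
  →1  S(add(SSSZ, S^4(Z)))
  →2  S(S(add(SSZ, S^4(Z))))
  →3  S(S(S(add(SZ, S^4(Z)))))
  →4  S(S(S(S(add(Z, S^4(Z))))))
  →5  S^8(Z)

Answer: DIFFERENT — A ⇓ S^6(Z), B ⇓ S^8(Z)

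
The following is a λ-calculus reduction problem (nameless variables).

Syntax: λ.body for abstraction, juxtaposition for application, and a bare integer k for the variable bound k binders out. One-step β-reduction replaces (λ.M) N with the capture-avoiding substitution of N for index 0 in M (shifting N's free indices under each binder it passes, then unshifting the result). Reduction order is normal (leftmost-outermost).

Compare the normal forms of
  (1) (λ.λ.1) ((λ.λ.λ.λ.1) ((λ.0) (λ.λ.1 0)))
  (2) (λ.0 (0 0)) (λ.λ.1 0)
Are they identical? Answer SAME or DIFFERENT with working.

Term A:
  start: (λ.λ.1) ((λ.λ.λ.λ.1) ((λ.0) (λ.λ.1 0)))
  [1] λ.(λ.λ.λ.λ.1) ((λ.0) (λ.λ.1 0))
  [2] λ.λ.λ.λ.1

Term B:
  start: (λ.0 (0 0)) (λ.λ.1 0)
  [1] (λ.λ.1 0) ((λ.λ.1 0) (λ.λ.1 0))
  [2] λ.(λ.λ.1 0) (λ.λ.1 0) 0
  [3] λ.(λ.(λ.λ.1 0) 0) 0
  [4] λ.(λ.λ.1 0) 0
  [5] λ.λ.1 0

Answer: DIFFERENT — A ⇓ λ.λ.λ.λ.1, B ⇓ λ.λ.1 0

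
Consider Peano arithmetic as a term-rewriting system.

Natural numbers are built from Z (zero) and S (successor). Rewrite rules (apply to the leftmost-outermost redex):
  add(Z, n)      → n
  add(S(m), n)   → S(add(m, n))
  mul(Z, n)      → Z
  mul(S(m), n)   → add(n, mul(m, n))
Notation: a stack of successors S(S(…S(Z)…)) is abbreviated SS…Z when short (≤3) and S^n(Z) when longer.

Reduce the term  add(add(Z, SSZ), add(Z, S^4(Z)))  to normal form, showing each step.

  start: add(add(Z, SSZ), add(Z, S^4(Z)))
  [1] add(SSZ, add(Z, S^4(Z)))
  [2] S(add(SZ, add(Z, S^4(Z))))
  [3] S(S(add(Z, add(Z, S^4(Z)))))
  [4] S(S(add(Z, S^4(Z))))
  [5] S^6(Z)

Answer: normal form = S^6(Z)  (in 5 steps)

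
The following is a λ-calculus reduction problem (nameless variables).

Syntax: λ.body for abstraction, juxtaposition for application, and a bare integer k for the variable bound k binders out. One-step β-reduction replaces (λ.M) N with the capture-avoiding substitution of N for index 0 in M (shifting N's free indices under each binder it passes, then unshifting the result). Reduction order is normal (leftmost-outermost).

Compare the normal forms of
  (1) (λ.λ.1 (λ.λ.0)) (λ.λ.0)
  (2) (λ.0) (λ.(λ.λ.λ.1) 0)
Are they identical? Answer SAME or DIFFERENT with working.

Term A:
  start: (λ.λ.1 (λ.λ.0)) (λ.λ.0)
  step 1: λ.(λ.λ.0) (λ.λ.0)
  step 2: λ.λ.0

Term B:
  start: (λ.0) (λ.(λ.λ.λ.1) 0)
  step 1: λ.(λ.λ.λ.1) 0
  step 2: λ.λ.λ.1

Answer: DIFFERENT — A ⇓ λ.λ.0, B ⇓ λ.λ.λ.1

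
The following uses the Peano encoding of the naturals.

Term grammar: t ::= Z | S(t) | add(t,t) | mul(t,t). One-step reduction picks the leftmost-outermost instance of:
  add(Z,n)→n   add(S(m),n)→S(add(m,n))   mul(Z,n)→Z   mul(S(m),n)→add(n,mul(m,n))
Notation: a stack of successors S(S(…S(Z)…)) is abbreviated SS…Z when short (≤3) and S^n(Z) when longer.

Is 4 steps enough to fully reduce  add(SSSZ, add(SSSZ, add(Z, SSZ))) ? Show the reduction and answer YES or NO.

  start: add(SSSZ, add(SSSZ, add(Z, SSZ)))
  step 1: S(add(SSZ, add(SSSZ, add(Z, SSZ))))
  step 2: S(S(add(SZ, add(SSSZ, add(Z, SSZ)))))
  step 3: S(S(S(add(Z, add(SSSZ, add(Z, SSZ))))))
  step 4: S(S(S(add(SSSZ, add(Z, SSZ)))))

Answer: NO — after 4 steps the term is S(S(S(add(SSSZ, add(Z, SSZ))))), not yet normal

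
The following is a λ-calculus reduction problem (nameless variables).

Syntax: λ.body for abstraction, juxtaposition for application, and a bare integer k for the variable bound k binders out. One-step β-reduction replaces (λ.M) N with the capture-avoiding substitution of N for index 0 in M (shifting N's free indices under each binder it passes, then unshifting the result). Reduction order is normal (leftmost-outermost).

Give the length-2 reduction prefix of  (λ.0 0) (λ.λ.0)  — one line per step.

Answer: after 2 steps: λ.0

Derivation:
  start: (λ.0 0) (λ.λ.0)
  step 1: (λ.λ.0) (λ.λ.0)
  step 2: λ.0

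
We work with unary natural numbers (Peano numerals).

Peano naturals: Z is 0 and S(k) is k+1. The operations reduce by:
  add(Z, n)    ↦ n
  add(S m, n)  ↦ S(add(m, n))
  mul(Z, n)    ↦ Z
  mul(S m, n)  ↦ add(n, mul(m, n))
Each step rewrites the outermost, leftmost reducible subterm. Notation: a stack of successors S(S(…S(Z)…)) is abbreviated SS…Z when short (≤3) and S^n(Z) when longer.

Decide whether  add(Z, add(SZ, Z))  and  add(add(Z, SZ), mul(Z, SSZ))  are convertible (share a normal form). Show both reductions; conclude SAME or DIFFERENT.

Answer: SAME — A ⇓ SZ, B ⇓ SZ

Working:
Term A:
  start: add(Z, add(SZ, Z))
  step 1: add(SZ, Z)
  step 2: S(add(Z, Z))
  step 3: SZ

Term B:
  start: add(add(Z, SZ), mul(Z, SSZ))
  step 1: add(SZ, mul(Z, SSZ))
  step 2: S(add(Z, mul(Z, SSZ)))
  step 3: S(mul(Z, SSZ))
  step 4: SZ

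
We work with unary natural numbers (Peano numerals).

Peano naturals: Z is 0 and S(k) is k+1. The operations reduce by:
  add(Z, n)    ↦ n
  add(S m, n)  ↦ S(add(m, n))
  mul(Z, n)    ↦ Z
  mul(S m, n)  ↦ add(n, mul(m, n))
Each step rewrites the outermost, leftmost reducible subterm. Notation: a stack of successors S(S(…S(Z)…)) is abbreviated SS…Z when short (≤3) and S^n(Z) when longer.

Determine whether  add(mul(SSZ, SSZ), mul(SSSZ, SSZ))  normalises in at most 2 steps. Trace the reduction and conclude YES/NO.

  start: add(mul(SSZ, SSZ), mul(SSSZ, SSZ))
  [1] add(add(SSZ, mul(SZ, SSZ)), mul(SSSZ, SSZ))
  [2] add(S(add(SZ, mul(SZ, SSZ))), mul(SSSZ, SSZ))

Answer: NO — after 2 steps the term is add(S(add(SZ, mul(SZ, SSZ))), mul(SSSZ, SSZ)), not yet normal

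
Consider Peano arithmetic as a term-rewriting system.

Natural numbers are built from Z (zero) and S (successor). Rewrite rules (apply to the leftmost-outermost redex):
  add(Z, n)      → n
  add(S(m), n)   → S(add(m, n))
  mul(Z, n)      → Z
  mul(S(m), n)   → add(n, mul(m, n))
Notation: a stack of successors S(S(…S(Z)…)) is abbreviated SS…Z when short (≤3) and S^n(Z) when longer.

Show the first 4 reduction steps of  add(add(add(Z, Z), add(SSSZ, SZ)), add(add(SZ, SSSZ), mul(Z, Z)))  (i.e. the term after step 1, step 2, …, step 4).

Answer: after 4 steps: S(add(add(SSZ, SZ), add(add(SZ, SSSZ), mul(Z, Z))))

Reduction:
  start: add(add(add(Z, Z), add(SSSZ, SZ)), add(add(SZ, SSSZ), mul(Z, Z)))
  step 1: add(add(Z, add(SSSZ, SZ)), add(add(SZ, SSSZ), mul(Z, Z)))
  step 2: add(add(SSSZ, SZ), add(add(SZ, SSSZ), mul(Z, Z)))
  step 3: add(S(add(SSZ, SZ)), add(add(SZ, SSSZ), mul(Z, Z)))
  step 4: S(add(add(SSZ, SZ), add(add(SZ, SSSZ), mul(Z, Z))))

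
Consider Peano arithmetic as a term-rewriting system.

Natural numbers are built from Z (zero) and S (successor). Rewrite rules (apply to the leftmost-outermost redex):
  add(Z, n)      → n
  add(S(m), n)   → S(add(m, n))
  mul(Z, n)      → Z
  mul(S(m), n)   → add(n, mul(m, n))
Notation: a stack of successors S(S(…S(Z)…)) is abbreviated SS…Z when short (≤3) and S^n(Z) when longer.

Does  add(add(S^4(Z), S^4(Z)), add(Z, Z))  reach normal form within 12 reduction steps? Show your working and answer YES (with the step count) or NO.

  start: add(add(S^4(Z), S^4(Z)), add(Z, Z))
  →1  add(S(add(SSSZ, S^4(Z))), add(Z, Z))
  →2  S(add(add(SSSZ, S^4(Z)), add(Z, Z)))
  →3  S(add(S(add(SSZ, S^4(Z))), add(Z, Z)))
  →4  S(S(add(add(SSZ, S^4(Z)), add(Z, Z))))
  →5  S(S(add(S(add(SZ, S^4(Z))), add(Z, Z))))
  →6  S(S(S(add(add(SZ, S^4(Z)), add(Z, Z)))))
  →7  S(S(S(add(S(add(Z, S^4(Z))), add(Z, Z)))))
  →8  S(S(S(S(add(add(Z, S^4(Z)), add(Z, Z))))))
  →9  S(S(S(S(add(S^4(Z), add(Z, Z))))))
  →10  S(S(S(S(S(add(SSSZ, add(Z, Z)))))))
  →11  S(S(S(S(S(S(add(SSZ, add(Z, Z))))))))
  →12  S(S(S(S(S(S(S(add(SZ, add(Z, Z)))))))))

Answer: NO — after 12 steps the term is S(S(S(S(S(S(S(add(SZ, add(Z, Z))))))))), not yet normal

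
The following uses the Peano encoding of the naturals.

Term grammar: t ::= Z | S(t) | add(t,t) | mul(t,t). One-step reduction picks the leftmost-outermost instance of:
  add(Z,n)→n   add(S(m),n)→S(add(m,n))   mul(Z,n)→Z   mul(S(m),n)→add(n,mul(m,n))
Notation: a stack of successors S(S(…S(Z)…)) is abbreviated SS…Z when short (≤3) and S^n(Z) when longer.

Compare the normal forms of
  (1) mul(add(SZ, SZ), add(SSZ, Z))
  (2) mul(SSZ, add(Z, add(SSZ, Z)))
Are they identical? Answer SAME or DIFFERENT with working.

Answer: SAME — A ⇓ S^4(Z), B ⇓ S^4(Z)

Reduction:
Term A:
  start: mul(add(SZ, SZ), add(SSZ, Z))
  [1] mul(S(add(Z, SZ)), add(SSZ, Z))
  [2] add(add(SSZ, Z), mul(add(Z, SZ), add(SSZ, Z)))
  [3] add(S(add(SZ, Z)), mul(add(Z, SZ), add(SSZ, Z)))
  [4] S(add(add(SZ, Z), mul(add(Z, SZ), add(SSZ, Z))))
  [5] S(add(S(add(Z, Z)), mul(add(Z, SZ), add(SSZ, Z))))
  [6] S(S(add(add(Z, Z), mul(add(Z, SZ), add(SSZ, Z)))))
  [7] S(S(add(Z, mul(add(Z, SZ), add(SSZ, Z)))))
  [8] S(S(mul(add(Z, SZ), add(SSZ, Z))))
  [9] S(S(mul(SZ, add(SSZ, Z))))
  [10] S(S(add(add(SSZ, Z), mul(Z, add(SSZ, Z)))))
  [11] S(S(add(S(add(SZ, Z)), mul(Z, add(SSZ, Z)))))
  [12] S(S(S(add(add(SZ, Z), mul(Z, add(SSZ, Z))))))
  [13] S(S(S(add(S(add(Z, Z)), mul(Z, add(SSZ, Z))))))
  [14] S(S(S(S(add(add(Z, Z), mul(Z, add(SSZ, Z)))))))
  [15] S(S(S(S(add(Z, mul(Z, add(SSZ, Z)))))))
  [16] S(S(S(S(mul(Z, add(SSZ, Z))))))
  [17] S^4(Z)

Term B:
  start: mul(SSZ, add(Z, add(SSZ, Z)))
  [1] add(add(Z, add(SSZ, Z)), mul(SZ, add(Z, add(SSZ, Z))))
  [2] add(add(SSZ, Z), mul(SZ, add(Z, add(SSZ, Z))))
  [3] add(S(add(SZ, Z)), mul(SZ, add(Z, add(SSZ, Z))))
  [4] S(add(add(SZ, Z), mul(SZ, add(Z, add(SSZ, Z)))))
  [5] S(add(S(add(Z, Z)), mul(SZ, add(Z, add(SSZ, Z)))))
  [6] S(S(add(add(Z, Z), mul(SZ, add(Z, add(SSZ, Z))))))
  [7] S(S(add(Z, mul(SZ, add(Z, add(SSZ, Z))))))
  [8] S(S(mul(SZ, add(Z, add(SSZ, Z)))))
  [9] S(S(add(add(Z, add(SSZ, Z)), mul(Z, add(Z, add(SSZ, Z))))))
  [10] S(S(add(add(SSZ, Z), mul(Z, add(Z, add(SSZ, Z))))))
  [11] S(S(add(S(add(SZ, Z)), mul(Z, add(Z, add(SSZ, Z))))))
  [12] S(S(S(add(add(SZ, Z), mul(Z, add(Z, add(SSZ, Z)))))))
  [13] S(S(S(add(S(add(Z, Z)), mul(Z, add(Z, add(SSZ, Z)))))))
  [14] S(S(S(S(add(add(Z, Z), mul(Z, add(Z, add(SSZ, Z))))))))
  [15] S(S(S(S(add(Z, mul(Z, add(Z, add(SSZ, Z))))))))
  [16] S(S(S(S(mul(Z, add(Z, add(SSZ, Z)))))))
  [17] S^4(Z)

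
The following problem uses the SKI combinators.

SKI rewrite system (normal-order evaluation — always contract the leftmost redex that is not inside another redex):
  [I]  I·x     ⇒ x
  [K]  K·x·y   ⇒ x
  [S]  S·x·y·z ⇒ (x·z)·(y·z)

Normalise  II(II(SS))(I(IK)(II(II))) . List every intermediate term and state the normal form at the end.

Answer: normal form = SS(KI)  (in 9 steps)

Working:
  start: II(II(SS))(I(IK)(II(II)))
  [1] I(II(SS))(I(IK)(II(II)))
  [2] II(SS)(I(IK)(II(II)))
  [3] I(SS)(I(IK)(II(II)))
  [4] SS(I(IK)(II(II)))
  [5] SS(IK(II(II)))
  [6] SS(K(II(II)))
  [7] SS(K(I(II)))
  [8] SS(K(II))
  [9] SS(KI)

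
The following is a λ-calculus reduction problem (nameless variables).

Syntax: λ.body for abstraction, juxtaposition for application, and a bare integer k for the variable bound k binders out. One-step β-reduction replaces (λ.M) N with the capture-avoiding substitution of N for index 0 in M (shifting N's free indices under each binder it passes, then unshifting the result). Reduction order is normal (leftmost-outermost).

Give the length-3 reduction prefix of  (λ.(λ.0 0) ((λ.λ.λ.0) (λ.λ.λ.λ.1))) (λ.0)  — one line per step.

Answer: after 3 steps: (λ.λ.0) ((λ.λ.λ.0) (λ.λ.λ.λ.1))

Reduction:
  start: (λ.(λ.0 0) ((λ.λ.λ.0) (λ.λ.λ.λ.1))) (λ.0)
  step 1: (λ.0 0) ((λ.λ.λ.0) (λ.λ.λ.λ.1))
  step 2: (λ.λ.λ.0) (λ.λ.λ.λ.1) ((λ.λ.λ.0) (λ.λ.λ.λ.1))
  step 3: (λ.λ.0) ((λ.λ.λ.0) (λ.λ.λ.λ.1))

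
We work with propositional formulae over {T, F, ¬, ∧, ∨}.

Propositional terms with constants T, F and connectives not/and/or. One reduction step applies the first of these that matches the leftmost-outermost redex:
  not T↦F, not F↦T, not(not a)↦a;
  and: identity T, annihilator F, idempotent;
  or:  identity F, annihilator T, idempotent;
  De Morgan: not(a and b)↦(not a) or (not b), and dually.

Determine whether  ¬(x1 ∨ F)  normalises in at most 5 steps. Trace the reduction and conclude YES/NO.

Answer: YES — reaches normal form ¬x1 in 3 ≤ 5 steps

Working:
  start: ¬(x1 ∨ F)
  →1  ¬x1 ∧ ¬F
  →2  ¬x1 ∧ T
  →3  ¬x1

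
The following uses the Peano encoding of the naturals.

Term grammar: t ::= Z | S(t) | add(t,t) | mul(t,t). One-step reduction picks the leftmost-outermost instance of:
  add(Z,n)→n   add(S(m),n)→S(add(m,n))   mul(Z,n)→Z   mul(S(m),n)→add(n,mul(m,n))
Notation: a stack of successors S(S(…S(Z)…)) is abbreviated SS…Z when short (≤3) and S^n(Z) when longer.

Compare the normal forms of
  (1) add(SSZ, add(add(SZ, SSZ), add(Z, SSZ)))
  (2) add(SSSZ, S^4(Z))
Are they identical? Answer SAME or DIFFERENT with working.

Term A:
  start: add(SSZ, add(add(SZ, SSZ), add(Z, SSZ)))
  step 1: S(add(SZ, add(add(SZ, SSZ), add(Z, SSZ))))
  step 2: S(S(add(Z, add(add(SZ, SSZ), add(Z, SSZ)))))
  step 3: S(S(add(add(SZ, SSZ), add(Z, SSZ))))
  step 4: S(S(add(S(add(Z, SSZ)), add(Z, SSZ))))
  step 5: S(S(S(add(add(Z, SSZ), add(Z, SSZ)))))
  step 6: S(S(S(add(SSZ, add(Z, SSZ)))))
  step 7: S(S(S(S(add(SZ, add(Z, SSZ))))))
  step 8: S(S(S(S(S(add(Z, add(Z, SSZ)))))))
  step 9: S(S(S(S(S(add(Z, SSZ))))))
  step 10: S^7(Z)

Term B:
  start: add(SSSZ, S^4(Z))
  step 1: S(add(SSZ, S^4(Z)))
  step 2: S(S(add(SZ, S^4(Z))))
  step 3: S(S(S(add(Z, S^4(Z)))))
  step 4: S^7(Z)

Answer: SAME — A ⇓ S^7(Z), B ⇓ S^7(Z)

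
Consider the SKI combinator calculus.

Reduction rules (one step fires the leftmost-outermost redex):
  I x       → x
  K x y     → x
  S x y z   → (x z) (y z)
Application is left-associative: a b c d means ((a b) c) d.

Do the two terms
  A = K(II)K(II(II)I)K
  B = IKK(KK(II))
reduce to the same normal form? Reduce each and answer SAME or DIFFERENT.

Answer: SAME — A ⇓ K, B ⇓ K

Derivation:
Term A:
  start: K(II)K(II(II)I)K
  [1] II(II(II)I)K
  [2] I(II(II)I)K
  [3] II(II)IK
  [4] I(II)IK
  [5] IIIK
  [6] IIK
  [7] IK
  [8] K

Term B:
  start: IKK(KK(II))
  [1] KK(KK(II))
  [2] K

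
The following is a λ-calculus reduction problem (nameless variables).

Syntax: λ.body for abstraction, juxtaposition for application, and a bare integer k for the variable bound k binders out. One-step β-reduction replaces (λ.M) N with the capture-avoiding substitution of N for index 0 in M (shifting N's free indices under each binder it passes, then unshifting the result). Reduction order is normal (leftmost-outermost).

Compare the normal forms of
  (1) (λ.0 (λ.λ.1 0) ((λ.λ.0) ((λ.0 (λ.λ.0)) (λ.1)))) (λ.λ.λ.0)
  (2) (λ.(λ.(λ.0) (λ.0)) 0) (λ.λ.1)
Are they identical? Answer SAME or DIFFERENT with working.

Answer: SAME — A ⇓ λ.0, B ⇓ λ.0

Reduction:
Term A:
  start: (λ.0 (λ.λ.1 0) ((λ.λ.0) ((λ.0 (λ.λ.0)) (λ.1)))) (λ.λ.λ.0)
  [1] (λ.λ.λ.0) (λ.λ.1 0) ((λ.λ.0) ((λ.0 (λ.λ.0)) (λ.λ.λ.λ.0)))
  [2] (λ.λ.0) ((λ.λ.0) ((λ.0 (λ.λ.0)) (λ.λ.λ.λ.0)))
  [3] λ.0

Term B:
  start: (λ.(λ.(λ.0) (λ.0)) 0) (λ.λ.1)
  [1] (λ.(λ.0) (λ.0)) (λ.λ.1)
  [2] (λ.0) (λ.0)
  [3] λ.0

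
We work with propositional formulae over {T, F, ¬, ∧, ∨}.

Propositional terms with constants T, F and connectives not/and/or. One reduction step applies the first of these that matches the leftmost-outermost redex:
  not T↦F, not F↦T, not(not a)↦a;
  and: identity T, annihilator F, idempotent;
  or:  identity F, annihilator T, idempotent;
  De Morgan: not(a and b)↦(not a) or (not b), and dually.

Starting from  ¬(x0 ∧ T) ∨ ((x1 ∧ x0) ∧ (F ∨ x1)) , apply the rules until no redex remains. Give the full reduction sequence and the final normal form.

Answer: normal form = ¬x0 ∨ ((x1 ∧ x0) ∧ x1)  (in 4 steps)

Derivation:
  start: ¬(x0 ∧ T) ∨ ((x1 ∧ x0) ∧ (F ∨ x1))
  →1  (¬x0 ∨ ¬T) ∨ ((x1 ∧ x0) ∧ (F ∨ x1))
  →2  (¬x0 ∨ F) ∨ ((x1 ∧ x0) ∧ (F ∨ x1))
  →3  ¬x0 ∨ ((x1 ∧ x0) ∧ (F ∨ x1))
  →4  ¬x0 ∨ ((x1 ∧ x0) ∧ x1)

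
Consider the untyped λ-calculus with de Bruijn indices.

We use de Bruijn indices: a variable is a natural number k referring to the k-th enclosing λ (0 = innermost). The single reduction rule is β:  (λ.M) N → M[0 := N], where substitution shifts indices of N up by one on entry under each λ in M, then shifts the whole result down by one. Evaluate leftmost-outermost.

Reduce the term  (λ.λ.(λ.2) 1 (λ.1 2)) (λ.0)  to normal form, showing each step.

  start: (λ.λ.(λ.2) 1 (λ.1 2)) (λ.0)
  [1] λ.(λ.λ.0) (λ.0) (λ.1 (λ.0))
  [2] λ.(λ.0) (λ.1 (λ.0))
  [3] λ.λ.1 (λ.0)

Answer: normal form = λ.λ.1 (λ.0)  (in 3 steps)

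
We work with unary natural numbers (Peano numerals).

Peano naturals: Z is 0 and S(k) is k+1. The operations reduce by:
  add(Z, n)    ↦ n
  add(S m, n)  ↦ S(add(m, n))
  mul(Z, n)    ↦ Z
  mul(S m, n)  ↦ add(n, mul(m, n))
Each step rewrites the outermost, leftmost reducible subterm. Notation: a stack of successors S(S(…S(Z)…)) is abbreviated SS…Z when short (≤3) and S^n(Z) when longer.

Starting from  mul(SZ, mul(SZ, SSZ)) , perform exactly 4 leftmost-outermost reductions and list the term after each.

Answer: after 4 steps: S(add(add(SZ, mul(Z, SSZ)), mul(Z, mul(SZ, SSZ))))

Reduction:
  start: mul(SZ, mul(SZ, SSZ))
  [1] add(mul(SZ, SSZ), mul(Z, mul(SZ, SSZ)))
  [2] add(add(SSZ, mul(Z, SSZ)), mul(Z, mul(SZ, SSZ)))
  [3] add(S(add(SZ, mul(Z, SSZ))), mul(Z, mul(SZ, SSZ)))
  [4] S(add(add(SZ, mul(Z, SSZ)), mul(Z, mul(SZ, SSZ))))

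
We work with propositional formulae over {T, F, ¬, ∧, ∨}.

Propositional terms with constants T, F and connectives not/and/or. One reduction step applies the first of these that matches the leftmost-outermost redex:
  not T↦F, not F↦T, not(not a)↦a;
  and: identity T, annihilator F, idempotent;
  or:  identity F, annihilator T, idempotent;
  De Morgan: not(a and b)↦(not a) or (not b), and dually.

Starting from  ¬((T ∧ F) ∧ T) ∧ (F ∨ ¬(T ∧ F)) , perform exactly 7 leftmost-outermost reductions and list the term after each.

  start: ¬((T ∧ F) ∧ T) ∧ (F ∨ ¬(T ∧ F))
  →1  (¬(T ∧ F) ∨ ¬T) ∧ (F ∨ ¬(T ∧ F))
  →2  ((¬T ∨ ¬F) ∨ ¬T) ∧ (F ∨ ¬(T ∧ F))
  →3  ((F ∨ ¬F) ∨ ¬T) ∧ (F ∨ ¬(T ∧ F))
  →4  (¬F ∨ ¬T) ∧ (F ∨ ¬(T ∧ F))
  →5  (T ∨ ¬T) ∧ (F ∨ ¬(T ∧ F))
  →6  T ∧ (F ∨ ¬(T ∧ F))
  →7  F ∨ ¬(T ∧ F)

Answer: after 7 steps: F ∨ ¬(T ∧ F)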